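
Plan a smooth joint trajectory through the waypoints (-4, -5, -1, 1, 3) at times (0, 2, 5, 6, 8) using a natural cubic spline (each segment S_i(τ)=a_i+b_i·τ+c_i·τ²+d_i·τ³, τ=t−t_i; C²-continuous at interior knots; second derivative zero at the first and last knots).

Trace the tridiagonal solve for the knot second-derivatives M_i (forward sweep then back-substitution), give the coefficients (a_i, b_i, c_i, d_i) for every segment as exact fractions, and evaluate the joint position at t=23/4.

  seg 0: a=-4 b=-1051/1248 c=0 d=427/4992
  seg 1: a=-5 b=115/624 c=427/832 d=-25/576
  seg 2: a=-1 b=5221/2496 c=51/416 d=-535/2496
  seg 3: a=1 b=1057/624 c=-433/832 d=433/4992
S(23/4) = 29145/53248

Δ: Δ0=-1/2, Δ1=4/3, Δ2=2, Δ3=1
row 1: diag=10, rhs=11; c'=3/10, d'=11/10
row 2: denom=8−3·3/10=71/10; d'=(4−3·11/10)/(71/10)=7/71
row 3: denom=6−1·10/71=416/71; d'=(-6−1·7/71)/(416/71)=-433/416
back: M3=-433/416
back: M2=7/71−10/71·-433/416=51/208
back: M1=11/10−3/10·51/208=427/416
M: M0=0, M1=427/416, M2=51/208, M3=-433/416, M4=0
seg 0: a=-4, c=M0/2=0, d=(M1−M0)/(6·2)=427/4992, b=Δ0−h0·(2M0+M1)/6=-1051/1248
seg 1: a=-5, c=M1/2=427/832, d=(M2−M1)/(6·3)=-25/576, b=Δ1−h1·(2M1+M2)/6=115/624
seg 2: a=-1, c=M2/2=51/416, d=(M3−M2)/(6·1)=-535/2496, b=Δ2−h2·(2M2+M3)/6=5221/2496
seg 3: a=1, c=M3/2=-433/832, d=(M4−M3)/(6·2)=433/4992, b=Δ3−h3·(2M3+M4)/6=1057/624
t_q=23/4 → seg 2, τ=3/4; S=-1+5221/2496·τ+51/416·τ²+-535/2496·τ³=29145/53248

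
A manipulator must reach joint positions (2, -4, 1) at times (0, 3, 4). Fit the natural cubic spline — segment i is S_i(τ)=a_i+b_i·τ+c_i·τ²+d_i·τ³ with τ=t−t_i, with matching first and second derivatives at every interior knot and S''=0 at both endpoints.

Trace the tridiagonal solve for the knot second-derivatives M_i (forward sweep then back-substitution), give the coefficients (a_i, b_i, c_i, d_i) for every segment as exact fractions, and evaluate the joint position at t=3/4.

Δ: Δ0=-2, Δ1=5
row 1: diag=8, rhs=42; c'=1/8, d'=21/4
back: M1=21/4
M: M0=0, M1=21/4, M2=0
seg 0: a=2, c=M0/2=0, d=(M1−M0)/(6·3)=7/24, b=Δ0−h0·(2M0+M1)/6=-37/8
seg 1: a=-4, c=M1/2=21/8, d=(M2−M1)/(6·1)=-7/8, b=Δ1−h1·(2M1+M2)/6=13/4
t_q=3/4 → seg 0, τ=3/4; S=2+-37/8·τ+0·τ²+7/24·τ³=-689/512

  seg 0: a=2 b=-37/8 c=0 d=7/24
  seg 1: a=-4 b=13/4 c=21/8 d=-7/8
S(3/4) = -689/512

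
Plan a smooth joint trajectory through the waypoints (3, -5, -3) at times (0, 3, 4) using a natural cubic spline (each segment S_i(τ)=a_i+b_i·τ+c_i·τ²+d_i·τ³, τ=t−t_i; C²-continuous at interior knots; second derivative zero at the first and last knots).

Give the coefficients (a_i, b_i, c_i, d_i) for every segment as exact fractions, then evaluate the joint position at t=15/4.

Δ: Δ0=-8/3, Δ1=2
row 1: diag=8, rhs=28; c'=1/8, d'=7/2
back: M1=7/2
M: M0=0, M1=7/2, M2=0
seg 0: a=3, c=M0/2=0, d=(M1−M0)/(6·3)=7/36, b=Δ0−h0·(2M0+M1)/6=-53/12
seg 1: a=-5, c=M1/2=7/4, d=(M2−M1)/(6·1)=-7/12, b=Δ1−h1·(2M1+M2)/6=5/6
t_q=15/4 → seg 1, τ=3/4; S=-5+5/6·τ+7/4·τ²+-7/12·τ³=-931/256

  seg 0: a=3 b=-53/12 c=0 d=7/36
  seg 1: a=-5 b=5/6 c=7/4 d=-7/12
S(15/4) = -931/256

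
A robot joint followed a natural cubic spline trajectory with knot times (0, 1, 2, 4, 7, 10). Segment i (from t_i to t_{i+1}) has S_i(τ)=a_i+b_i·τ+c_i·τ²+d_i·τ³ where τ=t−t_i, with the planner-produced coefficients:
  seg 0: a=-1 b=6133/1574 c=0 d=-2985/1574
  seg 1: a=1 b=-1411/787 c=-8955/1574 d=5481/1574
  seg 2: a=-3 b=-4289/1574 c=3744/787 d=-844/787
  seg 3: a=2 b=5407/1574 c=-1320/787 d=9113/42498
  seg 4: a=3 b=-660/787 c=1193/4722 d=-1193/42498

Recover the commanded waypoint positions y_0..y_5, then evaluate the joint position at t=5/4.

y_0=-1 y_1=1 y_2=-3 y_3=2 y_4=3 y_5=2
S(5/4) = 25245/100736

y_0 = S_0(0) = a_0 = -1
y_1 = S_1(0) = a_1 = 1
y_2 = S_2(0) = a_2 = -3
y_3 = S_3(0) = a_3 = 2
y_4 = S_4(0) = a_4 = 3
y_5 = S_4(3) = 2
t_q=5/4 is in segment 1 (τ=1/4); S_1(τ)=25245/100736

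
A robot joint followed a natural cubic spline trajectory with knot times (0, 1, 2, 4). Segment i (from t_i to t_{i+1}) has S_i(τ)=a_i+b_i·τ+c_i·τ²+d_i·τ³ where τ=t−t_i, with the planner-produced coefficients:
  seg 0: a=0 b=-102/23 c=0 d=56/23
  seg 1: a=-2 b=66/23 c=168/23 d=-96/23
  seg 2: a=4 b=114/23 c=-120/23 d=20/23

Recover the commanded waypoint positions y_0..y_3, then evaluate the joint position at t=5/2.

y_0 = S_0(0) = a_0 = 0
y_1 = S_1(0) = a_1 = -2
y_2 = S_2(0) = a_2 = 4
y_3 = S_2(2) = 0
t_q=5/2 is in segment 2 (τ=1/2); S_2(τ)=243/46

y_0=0 y_1=-2 y_2=4 y_3=0
S(5/2) = 243/46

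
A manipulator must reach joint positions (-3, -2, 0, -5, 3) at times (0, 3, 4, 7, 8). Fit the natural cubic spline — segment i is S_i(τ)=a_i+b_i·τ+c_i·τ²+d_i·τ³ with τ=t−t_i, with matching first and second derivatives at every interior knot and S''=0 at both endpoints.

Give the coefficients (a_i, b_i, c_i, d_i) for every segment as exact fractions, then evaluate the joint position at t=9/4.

  seg 0: a=-3 b=-17/24 c=0 d=25/216
  seg 1: a=-2 b=29/12 c=25/24 d=-35/24
  seg 2: a=0 b=1/8 c=-10/3 d=197/216
  seg 3: a=-5 b=19/4 c=39/8 d=-13/8
S(9/4) = -1677/512

Δ: Δ0=1/3, Δ1=2, Δ2=-5/3, Δ3=8
row 1: diag=8, rhs=10; c'=1/8, d'=5/4
row 2: denom=8−1·1/8=63/8; d'=(-22−1·5/4)/(63/8)=-62/21
row 3: denom=8−3·8/21=48/7; d'=(58−3·-62/21)/(48/7)=39/4
back: M3=39/4
back: M2=-62/21−8/21·39/4=-20/3
back: M1=5/4−1/8·-20/3=25/12
M: M0=0, M1=25/12, M2=-20/3, M3=39/4, M4=0
seg 0: a=-3, c=M0/2=0, d=(M1−M0)/(6·3)=25/216, b=Δ0−h0·(2M0+M1)/6=-17/24
seg 1: a=-2, c=M1/2=25/24, d=(M2−M1)/(6·1)=-35/24, b=Δ1−h1·(2M1+M2)/6=29/12
seg 2: a=0, c=M2/2=-10/3, d=(M3−M2)/(6·3)=197/216, b=Δ2−h2·(2M2+M3)/6=1/8
seg 3: a=-5, c=M3/2=39/8, d=(M4−M3)/(6·1)=-13/8, b=Δ3−h3·(2M3+M4)/6=19/4
t_q=9/4 → seg 0, τ=9/4; S=-3+-17/24·τ+0·τ²+25/216·τ³=-1677/512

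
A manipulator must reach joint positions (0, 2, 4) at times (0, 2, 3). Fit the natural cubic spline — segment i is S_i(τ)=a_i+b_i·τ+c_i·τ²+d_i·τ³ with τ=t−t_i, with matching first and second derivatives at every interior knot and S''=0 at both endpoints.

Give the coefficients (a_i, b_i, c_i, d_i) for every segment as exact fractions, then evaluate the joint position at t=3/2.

Δ: Δ0=1, Δ1=2
row 1: diag=6, rhs=6; c'=1/6, d'=1
back: M1=1
M: M0=0, M1=1, M2=0
seg 0: a=0, c=M0/2=0, d=(M1−M0)/(6·2)=1/12, b=Δ0−h0·(2M0+M1)/6=2/3
seg 1: a=2, c=M1/2=1/2, d=(M2−M1)/(6·1)=-1/6, b=Δ1−h1·(2M1+M2)/6=5/3
t_q=3/2 → seg 0, τ=3/2; S=0+2/3·τ+0·τ²+1/12·τ³=41/32

  seg 0: a=0 b=2/3 c=0 d=1/12
  seg 1: a=2 b=5/3 c=1/2 d=-1/6
S(3/2) = 41/32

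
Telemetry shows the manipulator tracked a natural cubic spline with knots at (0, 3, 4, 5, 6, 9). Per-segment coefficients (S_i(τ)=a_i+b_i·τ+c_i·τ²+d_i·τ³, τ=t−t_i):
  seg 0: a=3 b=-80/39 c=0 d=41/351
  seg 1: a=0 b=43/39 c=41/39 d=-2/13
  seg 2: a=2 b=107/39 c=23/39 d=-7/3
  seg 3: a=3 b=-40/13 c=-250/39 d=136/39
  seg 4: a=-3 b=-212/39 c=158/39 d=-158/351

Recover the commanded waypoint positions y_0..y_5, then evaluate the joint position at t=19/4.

y_0=3 y_1=0 y_2=2 y_3=3 y_4=-3 y_5=5
S(19/4) = 2833/832

y_0 = S_0(0) = a_0 = 3
y_1 = S_1(0) = a_1 = 0
y_2 = S_2(0) = a_2 = 2
y_3 = S_3(0) = a_3 = 3
y_4 = S_4(0) = a_4 = -3
y_5 = S_4(3) = 5
t_q=19/4 is in segment 2 (τ=3/4); S_2(τ)=2833/832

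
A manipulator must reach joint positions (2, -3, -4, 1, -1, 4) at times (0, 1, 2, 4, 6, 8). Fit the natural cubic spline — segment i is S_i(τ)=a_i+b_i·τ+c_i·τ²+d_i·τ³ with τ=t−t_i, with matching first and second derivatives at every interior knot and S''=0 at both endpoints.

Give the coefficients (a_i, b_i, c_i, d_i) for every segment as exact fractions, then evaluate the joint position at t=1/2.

Δ: Δ0=-5, Δ1=-1, Δ2=5/2, Δ3=-1, Δ4=5/2
row 1: diag=4, rhs=24; c'=1/4, d'=6
row 2: denom=6−1·1/4=23/4; d'=(21−1·6)/(23/4)=60/23
row 3: denom=8−2·8/23=168/23; d'=(-21−2·60/23)/(168/23)=-201/56
row 4: denom=8−2·23/84=313/42; d'=(21−2·-201/56)/(313/42)=2367/626
back: M4=2367/626
back: M3=-201/56−23/84·2367/626=-2895/626
back: M2=60/23−8/23·-2895/626=1320/313
back: M1=6−1/4·1320/313=1548/313
M: M0=0, M1=1548/313, M2=1320/313, M3=-2895/626, M4=2367/626, M5=0
seg 0: a=2, c=M0/2=0, d=(M1−M0)/(6·1)=258/313, b=Δ0−h0·(2M0+M1)/6=-1823/313
seg 1: a=-3, c=M1/2=774/313, d=(M2−M1)/(6·1)=-38/313, b=Δ1−h1·(2M1+M2)/6=-1049/313
seg 2: a=-4, c=M2/2=660/313, d=(M3−M2)/(6·2)=-1845/2504, b=Δ2−h2·(2M2+M3)/6=385/313
seg 3: a=1, c=M3/2=-2895/1252, d=(M4−M3)/(6·2)=877/1252, b=Δ3−h3·(2M3+M4)/6=515/626
seg 4: a=-1, c=M4/2=2367/1252, d=(M5−M4)/(6·2)=-789/2504, b=Δ4−h4·(2M4+M5)/6=-13/626
t_q=1/2 → seg 0, τ=1/2; S=2+-1823/313·τ+0·τ²+258/313·τ³=-1013/1252

  seg 0: a=2 b=-1823/313 c=0 d=258/313
  seg 1: a=-3 b=-1049/313 c=774/313 d=-38/313
  seg 2: a=-4 b=385/313 c=660/313 d=-1845/2504
  seg 3: a=1 b=515/626 c=-2895/1252 d=877/1252
  seg 4: a=-1 b=-13/626 c=2367/1252 d=-789/2504
S(1/2) = -1013/1252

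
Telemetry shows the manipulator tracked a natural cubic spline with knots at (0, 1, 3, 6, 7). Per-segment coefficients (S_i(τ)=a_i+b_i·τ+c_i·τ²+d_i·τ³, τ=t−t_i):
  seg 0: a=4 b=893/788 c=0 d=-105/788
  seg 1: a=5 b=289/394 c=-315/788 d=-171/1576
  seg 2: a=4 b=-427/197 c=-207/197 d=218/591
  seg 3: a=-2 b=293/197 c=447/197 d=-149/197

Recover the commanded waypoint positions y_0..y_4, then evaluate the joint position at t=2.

y_0 = S_0(0) = a_0 = 4
y_1 = S_1(0) = a_1 = 5
y_2 = S_2(0) = a_2 = 4
y_3 = S_3(0) = a_3 = -2
y_4 = S_3(1) = 1
t_q=2 is in segment 1 (τ=1); S_1(τ)=8235/1576

y_0=4 y_1=5 y_2=4 y_3=-2 y_4=1
S(2) = 8235/1576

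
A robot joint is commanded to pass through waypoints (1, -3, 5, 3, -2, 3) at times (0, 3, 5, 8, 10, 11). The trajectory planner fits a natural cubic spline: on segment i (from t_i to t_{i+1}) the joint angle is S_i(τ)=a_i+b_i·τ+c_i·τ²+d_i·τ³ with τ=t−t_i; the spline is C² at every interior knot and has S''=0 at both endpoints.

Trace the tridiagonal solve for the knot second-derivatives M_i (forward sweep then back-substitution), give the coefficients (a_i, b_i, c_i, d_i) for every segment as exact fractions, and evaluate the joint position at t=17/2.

  seg 0: a=1 b=-3911/1209 c=0 d=2299/10881
  seg 1: a=-3 b=2986/1209 c=2299/1209 d=-229/403
  seg 2: a=5 b=3938/1209 c=-1823/1209 d=725/10881
  seg 3: a=3 b=-4825/1209 c=-366/403 d=7997/9672
  seg 4: a=-2 b=5557/2418 c=6533/1612 d=-6533/4836
S(17/2) = 22719/25792

Δ: Δ0=-4/3, Δ1=4, Δ2=-2/3, Δ3=-5/2, Δ4=5
row 1: diag=10, rhs=32; c'=1/5, d'=16/5
row 2: denom=10−2·1/5=48/5; d'=(-28−2·16/5)/(48/5)=-43/12
row 3: denom=10−3·5/16=145/16; d'=(-11−3·-43/12)/(145/16)=-4/145
row 4: denom=6−2·32/145=806/145; d'=(45−2·-4/145)/(806/145)=6533/806
back: M4=6533/806
back: M3=-4/145−32/145·6533/806=-732/403
back: M2=-43/12−5/16·-732/403=-3646/1209
back: M1=16/5−1/5·-3646/1209=4598/1209
M: M0=0, M1=4598/1209, M2=-3646/1209, M3=-732/403, M4=6533/806, M5=0
seg 0: a=1, c=M0/2=0, d=(M1−M0)/(6·3)=2299/10881, b=Δ0−h0·(2M0+M1)/6=-3911/1209
seg 1: a=-3, c=M1/2=2299/1209, d=(M2−M1)/(6·2)=-229/403, b=Δ1−h1·(2M1+M2)/6=2986/1209
seg 2: a=5, c=M2/2=-1823/1209, d=(M3−M2)/(6·3)=725/10881, b=Δ2−h2·(2M2+M3)/6=3938/1209
seg 3: a=3, c=M3/2=-366/403, d=(M4−M3)/(6·2)=7997/9672, b=Δ3−h3·(2M3+M4)/6=-4825/1209
seg 4: a=-2, c=M4/2=6533/1612, d=(M5−M4)/(6·1)=-6533/4836, b=Δ4−h4·(2M4+M5)/6=5557/2418
t_q=17/2 → seg 3, τ=1/2; S=3+-4825/1209·τ+-366/403·τ²+7997/9672·τ³=22719/25792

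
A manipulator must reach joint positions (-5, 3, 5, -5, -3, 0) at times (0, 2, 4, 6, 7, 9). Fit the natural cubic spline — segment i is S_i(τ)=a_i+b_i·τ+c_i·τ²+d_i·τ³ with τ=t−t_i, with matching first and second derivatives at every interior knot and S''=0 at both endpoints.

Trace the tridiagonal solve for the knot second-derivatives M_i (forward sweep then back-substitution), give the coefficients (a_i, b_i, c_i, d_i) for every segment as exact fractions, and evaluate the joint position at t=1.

  seg 0: a=-5 b=1997/477 c=0 d=-89/1908
  seg 1: a=3 b=1730/477 c=-89/318 d=-493/954
  seg 2: a=5 b=-1762/477 c=-1075/318 d=1301/954
  seg 3: a=-5 b=-406/477 c=509/106 d=-1861/954
  seg 4: a=-3 b=2767/954 c=-167/159 d=167/954
S(1) = -547/636

Δ: Δ0=4, Δ1=1, Δ2=-5, Δ3=2, Δ4=3/2
row 1: diag=8, rhs=-18; c'=1/4, d'=-9/4
row 2: denom=8−2·1/4=15/2; d'=(-36−2·-9/4)/(15/2)=-21/5
row 3: denom=6−2·4/15=82/15; d'=(42−2·-21/5)/(82/15)=378/41
row 4: denom=6−1·15/82=477/82; d'=(-3−1·378/41)/(477/82)=-334/159
back: M4=-334/159
back: M3=378/41−15/82·-334/159=509/53
back: M2=-21/5−4/15·509/53=-1075/159
back: M1=-9/4−1/4·-1075/159=-89/159
M: M0=0, M1=-89/159, M2=-1075/159, M3=509/53, M4=-334/159, M5=0
seg 0: a=-5, c=M0/2=0, d=(M1−M0)/(6·2)=-89/1908, b=Δ0−h0·(2M0+M1)/6=1997/477
seg 1: a=3, c=M1/2=-89/318, d=(M2−M1)/(6·2)=-493/954, b=Δ1−h1·(2M1+M2)/6=1730/477
seg 2: a=5, c=M2/2=-1075/318, d=(M3−M2)/(6·2)=1301/954, b=Δ2−h2·(2M2+M3)/6=-1762/477
seg 3: a=-5, c=M3/2=509/106, d=(M4−M3)/(6·1)=-1861/954, b=Δ3−h3·(2M3+M4)/6=-406/477
seg 4: a=-3, c=M4/2=-167/159, d=(M5−M4)/(6·2)=167/954, b=Δ4−h4·(2M4+M5)/6=2767/954
t_q=1 → seg 0, τ=1; S=-5+1997/477·τ+0·τ²+-89/1908·τ³=-547/636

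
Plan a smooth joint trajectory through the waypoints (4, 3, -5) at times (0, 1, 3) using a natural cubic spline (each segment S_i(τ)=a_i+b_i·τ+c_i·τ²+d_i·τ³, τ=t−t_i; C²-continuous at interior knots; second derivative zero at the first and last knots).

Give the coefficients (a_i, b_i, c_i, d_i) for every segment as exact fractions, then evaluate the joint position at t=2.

  seg 0: a=4 b=-1/2 c=0 d=-1/2
  seg 1: a=3 b=-2 c=-3/2 d=1/4
S(2) = -1/4

Δ: Δ0=-1, Δ1=-4
row 1: diag=6, rhs=-18; c'=1/3, d'=-3
back: M1=-3
M: M0=0, M1=-3, M2=0
seg 0: a=4, c=M0/2=0, d=(M1−M0)/(6·1)=-1/2, b=Δ0−h0·(2M0+M1)/6=-1/2
seg 1: a=3, c=M1/2=-3/2, d=(M2−M1)/(6·2)=1/4, b=Δ1−h1·(2M1+M2)/6=-2
t_q=2 → seg 1, τ=1; S=3+-2·τ+-3/2·τ²+1/4·τ³=-1/4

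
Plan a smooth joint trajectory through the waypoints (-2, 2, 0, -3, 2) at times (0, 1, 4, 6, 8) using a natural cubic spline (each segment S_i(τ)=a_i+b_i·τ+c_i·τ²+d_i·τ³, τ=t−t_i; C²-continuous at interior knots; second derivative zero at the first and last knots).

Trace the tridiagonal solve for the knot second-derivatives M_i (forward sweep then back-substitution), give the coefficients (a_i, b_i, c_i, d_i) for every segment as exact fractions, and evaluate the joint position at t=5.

Δ: Δ0=4, Δ1=-2/3, Δ2=-3/2, Δ3=5/2
row 1: diag=8, rhs=-28; c'=3/8, d'=-7/2
row 2: denom=10−3·3/8=71/8; d'=(-5−3·-7/2)/(71/8)=44/71
row 3: denom=8−2·16/71=536/71; d'=(24−2·44/71)/(536/71)=202/67
back: M3=202/67
back: M2=44/71−16/71·202/67=-4/67
back: M1=-7/2−3/8·-4/67=-233/67
M: M0=0, M1=-233/67, M2=-4/67, M3=202/67, M4=0
seg 0: a=-2, c=M0/2=0, d=(M1−M0)/(6·1)=-233/402, b=Δ0−h0·(2M0+M1)/6=1841/402
seg 1: a=2, c=M1/2=-233/134, d=(M2−M1)/(6·3)=229/1206, b=Δ1−h1·(2M1+M2)/6=571/201
seg 2: a=0, c=M2/2=-2/67, d=(M3−M2)/(6·2)=103/402, b=Δ2−h2·(2M2+M3)/6=-991/402
seg 3: a=-3, c=M3/2=101/67, d=(M4−M3)/(6·2)=-101/402, b=Δ3−h3·(2M3+M4)/6=197/402
t_q=5 → seg 2, τ=1; S=0+-991/402·τ+-2/67·τ²+103/402·τ³=-150/67

  seg 0: a=-2 b=1841/402 c=0 d=-233/402
  seg 1: a=2 b=571/201 c=-233/134 d=229/1206
  seg 2: a=0 b=-991/402 c=-2/67 d=103/402
  seg 3: a=-3 b=197/402 c=101/67 d=-101/402
S(5) = -150/67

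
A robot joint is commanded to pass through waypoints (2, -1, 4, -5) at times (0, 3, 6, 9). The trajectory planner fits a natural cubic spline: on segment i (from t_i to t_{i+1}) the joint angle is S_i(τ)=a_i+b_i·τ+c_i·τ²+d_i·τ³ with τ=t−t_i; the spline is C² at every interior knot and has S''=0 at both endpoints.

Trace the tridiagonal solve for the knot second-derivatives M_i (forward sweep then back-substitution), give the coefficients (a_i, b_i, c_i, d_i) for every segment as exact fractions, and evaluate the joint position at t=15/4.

  seg 0: a=2 b=-91/45 c=0 d=46/405
  seg 1: a=-1 b=47/45 c=46/45 d=-22/81
  seg 2: a=4 b=-7/45 c=-64/45 d=64/405
S(15/4) = 39/160

Δ: Δ0=-1, Δ1=5/3, Δ2=-3
row 1: diag=12, rhs=16; c'=1/4, d'=4/3
row 2: denom=12−3·1/4=45/4; d'=(-28−3·4/3)/(45/4)=-128/45
back: M2=-128/45
back: M1=4/3−1/4·-128/45=92/45
M: M0=0, M1=92/45, M2=-128/45, M3=0
seg 0: a=2, c=M0/2=0, d=(M1−M0)/(6·3)=46/405, b=Δ0−h0·(2M0+M1)/6=-91/45
seg 1: a=-1, c=M1/2=46/45, d=(M2−M1)/(6·3)=-22/81, b=Δ1−h1·(2M1+M2)/6=47/45
seg 2: a=4, c=M2/2=-64/45, d=(M3−M2)/(6·3)=64/405, b=Δ2−h2·(2M2+M3)/6=-7/45
t_q=15/4 → seg 1, τ=3/4; S=-1+47/45·τ+46/45·τ²+-22/81·τ³=39/160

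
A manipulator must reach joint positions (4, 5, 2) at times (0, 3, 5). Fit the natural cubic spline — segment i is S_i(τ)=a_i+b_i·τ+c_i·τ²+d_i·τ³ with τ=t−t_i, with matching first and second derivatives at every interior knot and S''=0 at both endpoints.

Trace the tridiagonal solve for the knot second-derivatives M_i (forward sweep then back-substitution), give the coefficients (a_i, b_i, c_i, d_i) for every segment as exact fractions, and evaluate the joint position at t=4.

Δ: Δ0=1/3, Δ1=-3/2
row 1: diag=10, rhs=-11; c'=1/5, d'=-11/10
back: M1=-11/10
M: M0=0, M1=-11/10, M2=0
seg 0: a=4, c=M0/2=0, d=(M1−M0)/(6·3)=-11/180, b=Δ0−h0·(2M0+M1)/6=53/60
seg 1: a=5, c=M1/2=-11/20, d=(M2−M1)/(6·2)=11/120, b=Δ1−h1·(2M1+M2)/6=-23/30
t_q=4 → seg 1, τ=1; S=5+-23/30·τ+-11/20·τ²+11/120·τ³=151/40

  seg 0: a=4 b=53/60 c=0 d=-11/180
  seg 1: a=5 b=-23/30 c=-11/20 d=11/120
S(4) = 151/40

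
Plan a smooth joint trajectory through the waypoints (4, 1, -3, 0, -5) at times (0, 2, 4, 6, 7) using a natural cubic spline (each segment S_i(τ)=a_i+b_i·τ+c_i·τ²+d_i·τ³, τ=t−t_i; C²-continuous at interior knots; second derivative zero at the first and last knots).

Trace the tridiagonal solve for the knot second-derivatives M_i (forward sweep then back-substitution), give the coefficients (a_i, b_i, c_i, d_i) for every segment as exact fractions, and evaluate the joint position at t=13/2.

Δ: Δ0=-3/2, Δ1=-2, Δ2=3/2, Δ3=-5
row 1: diag=8, rhs=-3; c'=1/4, d'=-3/8
row 2: denom=8−2·1/4=15/2; d'=(21−2·-3/8)/(15/2)=29/10
row 3: denom=6−2·4/15=82/15; d'=(-39−2·29/10)/(82/15)=-336/41
back: M3=-336/41
back: M2=29/10−4/15·-336/41=417/82
back: M1=-3/8−1/4·417/82=-135/82
M: M0=0, M1=-135/82, M2=417/82, M3=-336/41, M4=0
seg 0: a=4, c=M0/2=0, d=(M1−M0)/(6·2)=-45/328, b=Δ0−h0·(2M0+M1)/6=-39/41
seg 1: a=1, c=M1/2=-135/164, d=(M2−M1)/(6·2)=23/41, b=Δ1−h1·(2M1+M2)/6=-213/82
seg 2: a=-3, c=M2/2=417/164, d=(M3−M2)/(6·2)=-363/328, b=Δ2−h2·(2M2+M3)/6=69/82
seg 3: a=0, c=M3/2=-168/41, d=(M4−M3)/(6·1)=56/41, b=Δ3−h3·(2M3+M4)/6=-93/41
t_q=13/2 → seg 3, τ=1/2; S=0+-93/41·τ+-168/41·τ²+56/41·τ³=-163/82

  seg 0: a=4 b=-39/41 c=0 d=-45/328
  seg 1: a=1 b=-213/82 c=-135/164 d=23/41
  seg 2: a=-3 b=69/82 c=417/164 d=-363/328
  seg 3: a=0 b=-93/41 c=-168/41 d=56/41
S(13/2) = -163/82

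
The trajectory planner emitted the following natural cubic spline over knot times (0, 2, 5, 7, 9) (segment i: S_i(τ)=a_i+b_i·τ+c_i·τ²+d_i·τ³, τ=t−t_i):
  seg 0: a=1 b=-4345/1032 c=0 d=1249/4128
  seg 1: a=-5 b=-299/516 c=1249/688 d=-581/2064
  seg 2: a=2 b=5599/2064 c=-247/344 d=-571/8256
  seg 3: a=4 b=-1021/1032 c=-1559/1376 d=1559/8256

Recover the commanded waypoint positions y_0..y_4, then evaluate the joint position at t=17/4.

y_0=1 y_1=-5 y_2=2 y_3=4 y_4=-1
S(17/4) = -14075/44032

y_0 = S_0(0) = a_0 = 1
y_1 = S_1(0) = a_1 = -5
y_2 = S_2(0) = a_2 = 2
y_3 = S_3(0) = a_3 = 4
y_4 = S_3(2) = -1
t_q=17/4 is in segment 1 (τ=9/4); S_1(τ)=-14075/44032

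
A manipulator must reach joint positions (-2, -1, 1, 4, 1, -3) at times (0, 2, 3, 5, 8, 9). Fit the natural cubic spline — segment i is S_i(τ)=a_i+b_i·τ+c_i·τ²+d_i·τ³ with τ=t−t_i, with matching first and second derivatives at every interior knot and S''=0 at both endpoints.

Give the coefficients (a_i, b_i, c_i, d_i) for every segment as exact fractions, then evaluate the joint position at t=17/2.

Δ: Δ0=1/2, Δ1=2, Δ2=3/2, Δ3=-1, Δ4=-4
row 1: diag=6, rhs=9; c'=1/6, d'=3/2
row 2: denom=6−1·1/6=35/6; d'=(-3−1·3/2)/(35/6)=-27/35
row 3: denom=10−2·12/35=326/35; d'=(-15−2·-27/35)/(326/35)=-471/326
row 4: denom=8−3·105/326=2293/326; d'=(-18−3·-471/326)/(2293/326)=-4455/2293
back: M4=-4455/2293
back: M3=-471/326−105/326·-4455/2293=-1878/2293
back: M2=-27/35−12/35·-1878/2293=-1125/2293
back: M1=3/2−1/6·-1125/2293=3627/2293
M: M0=0, M1=3627/2293, M2=-1125/2293, M3=-1878/2293, M4=-4455/2293, M5=0
seg 0: a=-2, c=M0/2=0, d=(M1−M0)/(6·2)=1209/9172, b=Δ0−h0·(2M0+M1)/6=-125/4586
seg 1: a=-1, c=M1/2=3627/4586, d=(M2−M1)/(6·1)=-792/2293, b=Δ1−h1·(2M1+M2)/6=7129/4586
seg 2: a=1, c=M2/2=-1125/4586, d=(M3−M2)/(6·2)=-251/9172, b=Δ2−h2·(2M2+M3)/6=9631/4586
seg 3: a=4, c=M3/2=-939/2293, d=(M4−M3)/(6·3)=-859/13758, b=Δ3−h3·(2M3+M4)/6=3625/4586
seg 4: a=1, c=M4/2=-4455/4586, d=(M5−M4)/(6·1)=1485/4586, b=Δ4−h4·(2M4+M5)/6=-7687/2293
t_q=17/2 → seg 4, τ=1/2; S=1+-7687/2293·τ+-4455/4586·τ²+1485/4586·τ³=-32233/36688

  seg 0: a=-2 b=-125/4586 c=0 d=1209/9172
  seg 1: a=-1 b=7129/4586 c=3627/4586 d=-792/2293
  seg 2: a=1 b=9631/4586 c=-1125/4586 d=-251/9172
  seg 3: a=4 b=3625/4586 c=-939/2293 d=-859/13758
  seg 4: a=1 b=-7687/2293 c=-4455/4586 d=1485/4586
S(17/2) = -32233/36688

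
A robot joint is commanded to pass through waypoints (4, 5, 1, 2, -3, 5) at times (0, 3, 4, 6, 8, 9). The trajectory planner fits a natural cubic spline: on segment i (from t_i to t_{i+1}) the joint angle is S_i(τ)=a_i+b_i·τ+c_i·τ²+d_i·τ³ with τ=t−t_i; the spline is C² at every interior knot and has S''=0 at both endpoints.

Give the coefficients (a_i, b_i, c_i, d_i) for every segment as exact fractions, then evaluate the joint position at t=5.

Δ: Δ0=1/3, Δ1=-4, Δ2=1/2, Δ3=-5/2, Δ4=8
row 1: diag=8, rhs=-26; c'=1/8, d'=-13/4
row 2: denom=6−1·1/8=47/8; d'=(27−1·-13/4)/(47/8)=242/47
row 3: denom=8−2·16/47=344/47; d'=(-18−2·242/47)/(344/47)=-665/172
row 4: denom=6−2·47/172=469/86; d'=(63−2·-665/172)/(469/86)=869/67
back: M4=869/67
back: M3=-665/172−47/172·869/67=-993/134
back: M2=242/47−16/47·-993/134=514/67
back: M1=-13/4−1/8·514/67=-282/67
M: M0=0, M1=-282/67, M2=514/67, M3=-993/134, M4=869/67, M5=0
seg 0: a=4, c=M0/2=0, d=(M1−M0)/(6·3)=-47/201, b=Δ0−h0·(2M0+M1)/6=490/201
seg 1: a=5, c=M1/2=-141/67, d=(M2−M1)/(6·1)=398/201, b=Δ1−h1·(2M1+M2)/6=-779/201
seg 2: a=1, c=M2/2=257/67, d=(M3−M2)/(6·2)=-2021/1608, b=Δ2−h2·(2M2+M3)/6=-431/201
seg 3: a=2, c=M3/2=-993/268, d=(M4−M3)/(6·2)=2731/1608, b=Δ3−h3·(2M3+M4)/6=-757/402
seg 4: a=-3, c=M4/2=869/134, d=(M5−M4)/(6·1)=-869/402, b=Δ4−h4·(2M4+M5)/6=739/201
t_q=5 → seg 2, τ=1; S=1+-431/201·τ+257/67·τ²+-2021/1608·τ³=769/536

  seg 0: a=4 b=490/201 c=0 d=-47/201
  seg 1: a=5 b=-779/201 c=-141/67 d=398/201
  seg 2: a=1 b=-431/201 c=257/67 d=-2021/1608
  seg 3: a=2 b=-757/402 c=-993/268 d=2731/1608
  seg 4: a=-3 b=739/201 c=869/134 d=-869/402
S(5) = 769/536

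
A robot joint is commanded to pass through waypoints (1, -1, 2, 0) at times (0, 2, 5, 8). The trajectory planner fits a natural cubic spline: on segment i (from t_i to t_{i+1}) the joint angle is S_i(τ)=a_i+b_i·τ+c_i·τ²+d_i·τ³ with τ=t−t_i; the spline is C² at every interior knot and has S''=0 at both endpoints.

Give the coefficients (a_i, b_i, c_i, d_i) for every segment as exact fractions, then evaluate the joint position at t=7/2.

  seg 0: a=1 b=-169/111 c=0 d=29/222
  seg 1: a=-1 b=5/111 c=29/37 d=-155/999
  seg 2: a=2 b=62/111 c=-68/111 d=68/999
S(7/2) = 91/296

Δ: Δ0=-1, Δ1=1, Δ2=-2/3
row 1: diag=10, rhs=12; c'=3/10, d'=6/5
row 2: denom=12−3·3/10=111/10; d'=(-10−3·6/5)/(111/10)=-136/111
back: M2=-136/111
back: M1=6/5−3/10·-136/111=58/37
M: M0=0, M1=58/37, M2=-136/111, M3=0
seg 0: a=1, c=M0/2=0, d=(M1−M0)/(6·2)=29/222, b=Δ0−h0·(2M0+M1)/6=-169/111
seg 1: a=-1, c=M1/2=29/37, d=(M2−M1)/(6·3)=-155/999, b=Δ1−h1·(2M1+M2)/6=5/111
seg 2: a=2, c=M2/2=-68/111, d=(M3−M2)/(6·3)=68/999, b=Δ2−h2·(2M2+M3)/6=62/111
t_q=7/2 → seg 1, τ=3/2; S=-1+5/111·τ+29/37·τ²+-155/999·τ³=91/296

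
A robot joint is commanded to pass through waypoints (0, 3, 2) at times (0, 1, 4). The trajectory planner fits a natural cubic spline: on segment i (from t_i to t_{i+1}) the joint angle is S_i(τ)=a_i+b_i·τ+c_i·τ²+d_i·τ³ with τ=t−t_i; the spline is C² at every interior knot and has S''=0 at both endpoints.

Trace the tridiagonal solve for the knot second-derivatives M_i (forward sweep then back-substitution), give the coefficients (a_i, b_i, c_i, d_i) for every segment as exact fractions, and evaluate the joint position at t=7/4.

  seg 0: a=0 b=41/12 c=0 d=-5/12
  seg 1: a=3 b=13/6 c=-5/4 d=5/36
S(7/4) = 1019/256

Δ: Δ0=3, Δ1=-1/3
row 1: diag=8, rhs=-20; c'=3/8, d'=-5/2
back: M1=-5/2
M: M0=0, M1=-5/2, M2=0
seg 0: a=0, c=M0/2=0, d=(M1−M0)/(6·1)=-5/12, b=Δ0−h0·(2M0+M1)/6=41/12
seg 1: a=3, c=M1/2=-5/4, d=(M2−M1)/(6·3)=5/36, b=Δ1−h1·(2M1+M2)/6=13/6
t_q=7/4 → seg 1, τ=3/4; S=3+13/6·τ+-5/4·τ²+5/36·τ³=1019/256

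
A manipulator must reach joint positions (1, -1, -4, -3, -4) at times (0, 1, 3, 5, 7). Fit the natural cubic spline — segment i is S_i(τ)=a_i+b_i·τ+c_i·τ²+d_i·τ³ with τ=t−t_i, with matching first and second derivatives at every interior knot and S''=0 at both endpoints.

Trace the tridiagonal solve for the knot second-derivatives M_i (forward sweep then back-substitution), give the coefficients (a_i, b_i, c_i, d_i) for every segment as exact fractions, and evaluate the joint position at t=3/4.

  seg 0: a=1 b=-325/164 c=0 d=-3/164
  seg 1: a=-1 b=-167/82 c=-9/164 d=53/328
  seg 2: a=-4 b=-13/41 c=75/82 d=-83/328
  seg 3: a=-3 b=25/82 c=-99/164 d=33/328
S(3/4) = -5185/10496

Δ: Δ0=-2, Δ1=-3/2, Δ2=1/2, Δ3=-1/2
row 1: diag=6, rhs=3; c'=1/3, d'=1/2
row 2: denom=8−2·1/3=22/3; d'=(12−2·1/2)/(22/3)=3/2
row 3: denom=8−2·3/11=82/11; d'=(-6−2·3/2)/(82/11)=-99/82
back: M3=-99/82
back: M2=3/2−3/11·-99/82=75/41
back: M1=1/2−1/3·75/41=-9/82
M: M0=0, M1=-9/82, M2=75/41, M3=-99/82, M4=0
seg 0: a=1, c=M0/2=0, d=(M1−M0)/(6·1)=-3/164, b=Δ0−h0·(2M0+M1)/6=-325/164
seg 1: a=-1, c=M1/2=-9/164, d=(M2−M1)/(6·2)=53/328, b=Δ1−h1·(2M1+M2)/6=-167/82
seg 2: a=-4, c=M2/2=75/82, d=(M3−M2)/(6·2)=-83/328, b=Δ2−h2·(2M2+M3)/6=-13/41
seg 3: a=-3, c=M3/2=-99/164, d=(M4−M3)/(6·2)=33/328, b=Δ3−h3·(2M3+M4)/6=25/82
t_q=3/4 → seg 0, τ=3/4; S=1+-325/164·τ+0·τ²+-3/164·τ³=-5185/10496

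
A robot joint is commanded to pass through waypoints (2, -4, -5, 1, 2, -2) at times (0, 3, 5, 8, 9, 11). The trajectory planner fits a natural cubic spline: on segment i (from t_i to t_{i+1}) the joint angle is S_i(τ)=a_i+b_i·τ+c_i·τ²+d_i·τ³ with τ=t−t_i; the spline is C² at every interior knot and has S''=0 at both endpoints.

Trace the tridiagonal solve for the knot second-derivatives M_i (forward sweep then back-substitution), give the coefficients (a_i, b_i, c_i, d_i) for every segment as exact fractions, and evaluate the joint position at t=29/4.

Δ: Δ0=-2, Δ1=-1/2, Δ2=2, Δ3=1, Δ4=-2
row 1: diag=10, rhs=9; c'=1/5, d'=9/10
row 2: denom=10−2·1/5=48/5; d'=(15−2·9/10)/(48/5)=11/8
row 3: denom=8−3·5/16=113/16; d'=(-6−3·11/8)/(113/16)=-162/113
row 4: denom=6−1·16/113=662/113; d'=(-18−1·-162/113)/(662/113)=-936/331
back: M4=-936/331
back: M3=-162/113−16/113·-936/331=-342/331
back: M2=11/8−5/16·-342/331=562/331
back: M1=9/10−1/5·562/331=371/662
M: M0=0, M1=371/662, M2=562/331, M3=-342/331, M4=-936/331, M5=0
seg 0: a=2, c=M0/2=0, d=(M1−M0)/(6·3)=371/11916, b=Δ0−h0·(2M0+M1)/6=-3019/1324
seg 1: a=-4, c=M1/2=371/1324, d=(M2−M1)/(6·2)=251/2648, b=Δ1−h1·(2M1+M2)/6=-953/662
seg 2: a=-5, c=M2/2=281/331, d=(M3−M2)/(6·3)=-452/2979, b=Δ2−h2·(2M2+M3)/6=271/331
seg 3: a=1, c=M3/2=-171/331, d=(M4−M3)/(6·1)=-99/331, b=Δ3−h3·(2M3+M4)/6=601/331
seg 4: a=2, c=M4/2=-468/331, d=(M5−M4)/(6·2)=78/331, b=Δ4−h4·(2M4+M5)/6=-38/331
t_q=29/4 → seg 2, τ=9/4; S=-5+271/331·τ+281/331·τ²+-452/2979·τ³=-779/1324

  seg 0: a=2 b=-3019/1324 c=0 d=371/11916
  seg 1: a=-4 b=-953/662 c=371/1324 d=251/2648
  seg 2: a=-5 b=271/331 c=281/331 d=-452/2979
  seg 3: a=1 b=601/331 c=-171/331 d=-99/331
  seg 4: a=2 b=-38/331 c=-468/331 d=78/331
S(29/4) = -779/1324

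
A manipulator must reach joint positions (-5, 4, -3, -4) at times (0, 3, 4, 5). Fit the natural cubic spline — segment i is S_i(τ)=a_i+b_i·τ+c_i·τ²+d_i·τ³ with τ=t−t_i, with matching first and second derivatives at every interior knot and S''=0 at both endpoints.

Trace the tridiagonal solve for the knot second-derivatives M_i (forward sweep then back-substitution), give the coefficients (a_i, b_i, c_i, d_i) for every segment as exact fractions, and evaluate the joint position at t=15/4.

  seg 0: a=-5 b=231/31 c=0 d=-46/93
  seg 1: a=4 b=-183/31 c=-138/31 d=104/31
  seg 2: a=-3 b=-147/31 c=174/31 d=-58/31
S(15/4) = -47/31

Δ: Δ0=3, Δ1=-7, Δ2=-1
row 1: diag=8, rhs=-60; c'=1/8, d'=-15/2
row 2: denom=4−1·1/8=31/8; d'=(36−1·-15/2)/(31/8)=348/31
back: M2=348/31
back: M1=-15/2−1/8·348/31=-276/31
M: M0=0, M1=-276/31, M2=348/31, M3=0
seg 0: a=-5, c=M0/2=0, d=(M1−M0)/(6·3)=-46/93, b=Δ0−h0·(2M0+M1)/6=231/31
seg 1: a=4, c=M1/2=-138/31, d=(M2−M1)/(6·1)=104/31, b=Δ1−h1·(2M1+M2)/6=-183/31
seg 2: a=-3, c=M2/2=174/31, d=(M3−M2)/(6·1)=-58/31, b=Δ2−h2·(2M2+M3)/6=-147/31
t_q=15/4 → seg 1, τ=3/4; S=4+-183/31·τ+-138/31·τ²+104/31·τ³=-47/31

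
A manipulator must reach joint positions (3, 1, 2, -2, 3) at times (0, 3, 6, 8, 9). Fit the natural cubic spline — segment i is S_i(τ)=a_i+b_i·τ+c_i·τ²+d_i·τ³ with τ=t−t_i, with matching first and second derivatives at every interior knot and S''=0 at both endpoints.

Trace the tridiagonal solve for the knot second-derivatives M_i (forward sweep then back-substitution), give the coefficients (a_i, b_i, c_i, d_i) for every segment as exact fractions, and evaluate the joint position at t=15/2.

Δ: Δ0=-2/3, Δ1=1/3, Δ2=-2, Δ3=5
row 1: diag=12, rhs=6; c'=1/4, d'=1/2
row 2: denom=10−3·1/4=37/4; d'=(-14−3·1/2)/(37/4)=-62/37
row 3: denom=6−2·8/37=206/37; d'=(42−2·-62/37)/(206/37)=839/103
back: M3=839/103
back: M2=-62/37−8/37·839/103=-354/103
back: M1=1/2−1/4·-354/103=140/103
M: M0=0, M1=140/103, M2=-354/103, M3=839/103, M4=0
seg 0: a=3, c=M0/2=0, d=(M1−M0)/(6·3)=70/927, b=Δ0−h0·(2M0+M1)/6=-416/309
seg 1: a=1, c=M1/2=70/103, d=(M2−M1)/(6·3)=-247/927, b=Δ1−h1·(2M1+M2)/6=214/309
seg 2: a=2, c=M2/2=-177/103, d=(M3−M2)/(6·2)=1193/1236, b=Δ2−h2·(2M2+M3)/6=-749/309
seg 3: a=-2, c=M3/2=839/206, d=(M4−M3)/(6·1)=-839/618, b=Δ3−h3·(2M3+M4)/6=706/309
t_q=15/2 → seg 2, τ=3/2; S=2+-749/309·τ+-177/103·τ²+1193/1236·τ³=-7399/3296

  seg 0: a=3 b=-416/309 c=0 d=70/927
  seg 1: a=1 b=214/309 c=70/103 d=-247/927
  seg 2: a=2 b=-749/309 c=-177/103 d=1193/1236
  seg 3: a=-2 b=706/309 c=839/206 d=-839/618
S(15/2) = -7399/3296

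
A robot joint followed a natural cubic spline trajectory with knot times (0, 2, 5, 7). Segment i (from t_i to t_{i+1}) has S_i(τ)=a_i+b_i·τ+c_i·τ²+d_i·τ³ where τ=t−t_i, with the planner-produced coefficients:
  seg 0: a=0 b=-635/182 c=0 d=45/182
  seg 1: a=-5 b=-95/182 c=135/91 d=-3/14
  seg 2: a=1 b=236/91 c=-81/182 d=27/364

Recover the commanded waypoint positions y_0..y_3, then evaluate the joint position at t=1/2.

y_0 = S_0(0) = a_0 = 0
y_1 = S_1(0) = a_1 = -5
y_2 = S_2(0) = a_2 = 1
y_3 = S_2(2) = 5
t_q=1/2 is in segment 0 (τ=1/2); S_0(τ)=-2495/1456

y_0=0 y_1=-5 y_2=1 y_3=5
S(1/2) = -2495/1456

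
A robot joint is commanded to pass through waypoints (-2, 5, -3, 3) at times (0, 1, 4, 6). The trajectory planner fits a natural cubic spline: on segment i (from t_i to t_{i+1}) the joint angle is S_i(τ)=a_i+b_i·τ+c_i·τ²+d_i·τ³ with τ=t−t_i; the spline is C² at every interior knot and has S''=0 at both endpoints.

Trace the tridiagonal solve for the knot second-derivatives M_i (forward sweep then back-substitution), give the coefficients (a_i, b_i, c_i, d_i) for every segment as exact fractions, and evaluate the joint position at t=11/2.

Δ: Δ0=7, Δ1=-8/3, Δ2=3
row 1: diag=8, rhs=-58; c'=3/8, d'=-29/4
row 2: denom=10−3·3/8=71/8; d'=(34−3·-29/4)/(71/8)=446/71
back: M2=446/71
back: M1=-29/4−3/8·446/71=-682/71
M: M0=0, M1=-682/71, M2=446/71, M3=0
seg 0: a=-2, c=M0/2=0, d=(M1−M0)/(6·1)=-341/213, b=Δ0−h0·(2M0+M1)/6=1832/213
seg 1: a=5, c=M1/2=-341/71, d=(M2−M1)/(6·3)=188/213, b=Δ1−h1·(2M1+M2)/6=809/213
seg 2: a=-3, c=M2/2=223/71, d=(M3−M2)/(6·2)=-223/426, b=Δ2−h2·(2M2+M3)/6=-253/213
t_q=11/2 → seg 2, τ=3/2; S=-3+-253/213·τ+223/71·τ²+-223/426·τ³=589/1136

  seg 0: a=-2 b=1832/213 c=0 d=-341/213
  seg 1: a=5 b=809/213 c=-341/71 d=188/213
  seg 2: a=-3 b=-253/213 c=223/71 d=-223/426
S(11/2) = 589/1136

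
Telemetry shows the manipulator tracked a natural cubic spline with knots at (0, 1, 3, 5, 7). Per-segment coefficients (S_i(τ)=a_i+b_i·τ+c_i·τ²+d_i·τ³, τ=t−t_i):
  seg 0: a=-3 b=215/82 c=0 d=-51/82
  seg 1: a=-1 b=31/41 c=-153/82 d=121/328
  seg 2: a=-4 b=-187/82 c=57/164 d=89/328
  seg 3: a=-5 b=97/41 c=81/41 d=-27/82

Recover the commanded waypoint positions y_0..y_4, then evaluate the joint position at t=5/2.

y_0 = S_0(0) = a_0 = -3
y_1 = S_1(0) = a_1 = -1
y_2 = S_2(0) = a_2 = -4
y_3 = S_3(0) = a_3 = -5
y_4 = S_3(2) = 5
t_q=5/2 is in segment 1 (τ=3/2); S_1(τ)=-7397/2624

y_0=-3 y_1=-1 y_2=-4 y_3=-5 y_4=5
S(5/2) = -7397/2624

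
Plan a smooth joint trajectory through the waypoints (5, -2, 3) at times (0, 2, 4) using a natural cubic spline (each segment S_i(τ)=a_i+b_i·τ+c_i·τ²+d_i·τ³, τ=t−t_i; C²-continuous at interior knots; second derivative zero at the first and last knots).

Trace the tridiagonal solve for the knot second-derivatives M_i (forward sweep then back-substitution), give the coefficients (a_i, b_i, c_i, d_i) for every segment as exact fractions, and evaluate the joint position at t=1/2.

  seg 0: a=5 b=-5 c=0 d=3/8
  seg 1: a=-2 b=-1/2 c=9/4 d=-3/8
S(1/2) = 163/64

Δ: Δ0=-7/2, Δ1=5/2
row 1: diag=8, rhs=36; c'=1/4, d'=9/2
back: M1=9/2
M: M0=0, M1=9/2, M2=0
seg 0: a=5, c=M0/2=0, d=(M1−M0)/(6·2)=3/8, b=Δ0−h0·(2M0+M1)/6=-5
seg 1: a=-2, c=M1/2=9/4, d=(M2−M1)/(6·2)=-3/8, b=Δ1−h1·(2M1+M2)/6=-1/2
t_q=1/2 → seg 0, τ=1/2; S=5+-5·τ+0·τ²+3/8·τ³=163/64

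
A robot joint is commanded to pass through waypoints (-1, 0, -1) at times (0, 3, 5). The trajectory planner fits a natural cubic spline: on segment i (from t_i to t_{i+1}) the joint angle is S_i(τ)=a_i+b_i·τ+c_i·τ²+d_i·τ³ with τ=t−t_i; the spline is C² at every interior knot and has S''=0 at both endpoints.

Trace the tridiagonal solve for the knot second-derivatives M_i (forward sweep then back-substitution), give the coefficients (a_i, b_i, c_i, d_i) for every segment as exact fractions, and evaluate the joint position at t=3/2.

  seg 0: a=-1 b=7/12 c=0 d=-1/36
  seg 1: a=0 b=-1/6 c=-1/4 d=1/24
S(3/2) = -7/32

Δ: Δ0=1/3, Δ1=-1/2
row 1: diag=10, rhs=-5; c'=1/5, d'=-1/2
back: M1=-1/2
M: M0=0, M1=-1/2, M2=0
seg 0: a=-1, c=M0/2=0, d=(M1−M0)/(6·3)=-1/36, b=Δ0−h0·(2M0+M1)/6=7/12
seg 1: a=0, c=M1/2=-1/4, d=(M2−M1)/(6·2)=1/24, b=Δ1−h1·(2M1+M2)/6=-1/6
t_q=3/2 → seg 0, τ=3/2; S=-1+7/12·τ+0·τ²+-1/36·τ³=-7/32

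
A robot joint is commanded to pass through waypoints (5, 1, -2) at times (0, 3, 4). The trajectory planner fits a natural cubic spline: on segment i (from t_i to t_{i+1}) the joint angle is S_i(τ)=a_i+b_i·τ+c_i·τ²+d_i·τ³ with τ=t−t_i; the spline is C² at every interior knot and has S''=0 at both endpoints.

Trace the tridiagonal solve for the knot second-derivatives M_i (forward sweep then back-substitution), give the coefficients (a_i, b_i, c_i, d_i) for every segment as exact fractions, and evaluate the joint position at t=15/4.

  seg 0: a=5 b=-17/24 c=0 d=-5/72
  seg 1: a=1 b=-31/12 c=-5/8 d=5/24
S(15/4) = -615/512

Δ: Δ0=-4/3, Δ1=-3
row 1: diag=8, rhs=-10; c'=1/8, d'=-5/4
back: M1=-5/4
M: M0=0, M1=-5/4, M2=0
seg 0: a=5, c=M0/2=0, d=(M1−M0)/(6·3)=-5/72, b=Δ0−h0·(2M0+M1)/6=-17/24
seg 1: a=1, c=M1/2=-5/8, d=(M2−M1)/(6·1)=5/24, b=Δ1−h1·(2M1+M2)/6=-31/12
t_q=15/4 → seg 1, τ=3/4; S=1+-31/12·τ+-5/8·τ²+5/24·τ³=-615/512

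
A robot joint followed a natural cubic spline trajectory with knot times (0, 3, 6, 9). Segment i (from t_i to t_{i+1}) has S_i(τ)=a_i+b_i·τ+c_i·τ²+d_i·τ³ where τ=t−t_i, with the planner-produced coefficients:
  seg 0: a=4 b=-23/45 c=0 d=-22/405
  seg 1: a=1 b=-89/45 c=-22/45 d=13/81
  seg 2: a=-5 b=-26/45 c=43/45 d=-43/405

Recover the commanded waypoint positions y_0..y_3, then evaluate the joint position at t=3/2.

y_0=4 y_1=1 y_2=-5 y_3=-1
S(3/2) = 61/20

y_0 = S_0(0) = a_0 = 4
y_1 = S_1(0) = a_1 = 1
y_2 = S_2(0) = a_2 = -5
y_3 = S_2(3) = -1
t_q=3/2 is in segment 0 (τ=3/2); S_0(τ)=61/20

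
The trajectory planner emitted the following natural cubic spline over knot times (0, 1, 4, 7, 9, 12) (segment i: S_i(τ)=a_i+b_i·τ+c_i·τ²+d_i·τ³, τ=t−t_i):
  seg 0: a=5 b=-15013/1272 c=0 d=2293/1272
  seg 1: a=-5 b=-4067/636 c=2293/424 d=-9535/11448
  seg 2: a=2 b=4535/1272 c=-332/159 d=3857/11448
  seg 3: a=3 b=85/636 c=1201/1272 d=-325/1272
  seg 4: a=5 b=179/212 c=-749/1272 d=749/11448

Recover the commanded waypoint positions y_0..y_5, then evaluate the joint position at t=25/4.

y_0=5 y_1=-5 y_2=2 y_3=3 y_4=5 y_5=4
S(25/4) = 89243/27136

y_0 = S_0(0) = a_0 = 5
y_1 = S_1(0) = a_1 = -5
y_2 = S_2(0) = a_2 = 2
y_3 = S_3(0) = a_3 = 3
y_4 = S_4(0) = a_4 = 5
y_5 = S_4(3) = 4
t_q=25/4 is in segment 2 (τ=9/4); S_2(τ)=89243/27136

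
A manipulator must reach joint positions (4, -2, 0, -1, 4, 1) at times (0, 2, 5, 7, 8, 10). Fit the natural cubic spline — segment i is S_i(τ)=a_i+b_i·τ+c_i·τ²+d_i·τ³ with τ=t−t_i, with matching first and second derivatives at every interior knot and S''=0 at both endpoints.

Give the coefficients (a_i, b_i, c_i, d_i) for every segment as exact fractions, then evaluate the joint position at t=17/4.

  seg 0: a=4 b=-1886/465 c=0 d=491/1860
  seg 1: a=-2 b=-413/465 c=491/310 d=-991/2790
  seg 2: a=0 b=-907/930 c=-50/31 d=1721/1860
  seg 3: a=-1 b=3419/930 c=1221/310 d=-1216/465
  seg 4: a=4 b=3449/930 c=-1211/310 d=1211/1860
S(17/4) = -103/3968

Δ: Δ0=-3, Δ1=2/3, Δ2=-1/2, Δ3=5, Δ4=-3/2
row 1: diag=10, rhs=22; c'=3/10, d'=11/5
row 2: denom=10−3·3/10=91/10; d'=(-7−3·11/5)/(91/10)=-136/91
row 3: denom=6−2·20/91=506/91; d'=(33−2·-136/91)/(506/91)=3275/506
row 4: denom=6−1·91/506=2945/506; d'=(-39−1·3275/506)/(2945/506)=-1211/155
back: M4=-1211/155
back: M3=3275/506−91/506·-1211/155=1221/155
back: M2=-136/91−20/91·1221/155=-100/31
back: M1=11/5−3/10·-100/31=491/155
M: M0=0, M1=491/155, M2=-100/31, M3=1221/155, M4=-1211/155, M5=0
seg 0: a=4, c=M0/2=0, d=(M1−M0)/(6·2)=491/1860, b=Δ0−h0·(2M0+M1)/6=-1886/465
seg 1: a=-2, c=M1/2=491/310, d=(M2−M1)/(6·3)=-991/2790, b=Δ1−h1·(2M1+M2)/6=-413/465
seg 2: a=0, c=M2/2=-50/31, d=(M3−M2)/(6·2)=1721/1860, b=Δ2−h2·(2M2+M3)/6=-907/930
seg 3: a=-1, c=M3/2=1221/310, d=(M4−M3)/(6·1)=-1216/465, b=Δ3−h3·(2M3+M4)/6=3419/930
seg 4: a=4, c=M4/2=-1211/310, d=(M5−M4)/(6·2)=1211/1860, b=Δ4−h4·(2M4+M5)/6=3449/930
t_q=17/4 → seg 1, τ=9/4; S=-2+-413/465·τ+491/310·τ²+-991/2790·τ³=-103/3968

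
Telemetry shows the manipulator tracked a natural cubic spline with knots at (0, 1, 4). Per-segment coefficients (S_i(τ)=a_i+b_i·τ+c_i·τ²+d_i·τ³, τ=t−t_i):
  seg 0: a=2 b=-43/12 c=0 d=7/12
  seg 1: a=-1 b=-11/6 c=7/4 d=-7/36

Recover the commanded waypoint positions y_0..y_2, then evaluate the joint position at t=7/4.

y_0 = S_0(0) = a_0 = 2
y_1 = S_1(0) = a_1 = -1
y_2 = S_1(3) = 4
t_q=7/4 is in segment 1 (τ=3/4); S_1(τ)=-377/256

y_0=2 y_1=-1 y_2=4
S(7/4) = -377/256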